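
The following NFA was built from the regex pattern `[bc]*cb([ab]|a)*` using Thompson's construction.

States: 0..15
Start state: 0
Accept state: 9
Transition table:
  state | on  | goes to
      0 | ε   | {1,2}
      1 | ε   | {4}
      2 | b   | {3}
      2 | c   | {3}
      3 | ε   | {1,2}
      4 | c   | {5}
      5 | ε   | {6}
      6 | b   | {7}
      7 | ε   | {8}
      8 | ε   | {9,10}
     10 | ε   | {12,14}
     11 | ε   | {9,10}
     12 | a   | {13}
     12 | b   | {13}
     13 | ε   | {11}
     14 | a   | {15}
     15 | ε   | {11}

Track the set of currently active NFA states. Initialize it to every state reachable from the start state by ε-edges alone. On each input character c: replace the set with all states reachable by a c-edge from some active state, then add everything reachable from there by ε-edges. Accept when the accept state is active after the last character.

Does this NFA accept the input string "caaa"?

initial (ε-close {0}): {0,1,2,4}
'c' @ 1: {1,2,3,4,5,6}
'a' @ 2: {}  — state set empty
rest 'aa' ignored (set empty)
after full input: {}  (accept=9 not in)

Answer: REJECT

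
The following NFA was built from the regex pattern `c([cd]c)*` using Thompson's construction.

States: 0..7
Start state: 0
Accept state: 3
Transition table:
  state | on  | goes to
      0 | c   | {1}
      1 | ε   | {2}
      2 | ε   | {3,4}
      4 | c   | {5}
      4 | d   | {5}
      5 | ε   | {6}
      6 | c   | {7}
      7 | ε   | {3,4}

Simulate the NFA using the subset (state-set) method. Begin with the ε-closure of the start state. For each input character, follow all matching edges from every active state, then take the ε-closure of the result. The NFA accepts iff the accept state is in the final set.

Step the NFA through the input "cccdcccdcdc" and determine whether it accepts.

initial (ε-close {0}): {0}
'c' @ 1: {1,2,3,4}  ✓accept
'c' @ 2: {5,6}
'c' @ 3: {3,4,7}  ✓accept
'd' @ 4: {5,6}
'c' @ 5: {3,4,7}  ✓accept
'c' @ 6: {5,6}
'c' @ 7: {3,4,7}  ✓accept
'd' @ 8: {5,6}
'c' @ 9: {3,4,7}  ✓accept
'd' @ 10: {5,6}
'c' @ 11: {3,4,7}  ✓accept
after full input: {3,4,7}  (accept=3 in)

Answer: ACCEPT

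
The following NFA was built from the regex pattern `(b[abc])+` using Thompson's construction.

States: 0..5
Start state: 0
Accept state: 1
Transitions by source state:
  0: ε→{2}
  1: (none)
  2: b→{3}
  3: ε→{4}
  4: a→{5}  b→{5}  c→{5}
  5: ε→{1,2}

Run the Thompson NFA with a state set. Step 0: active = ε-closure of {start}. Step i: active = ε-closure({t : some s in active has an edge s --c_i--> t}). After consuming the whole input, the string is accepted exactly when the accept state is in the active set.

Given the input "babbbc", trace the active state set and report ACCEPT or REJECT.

Answer: ACCEPT

Trace:
S₀ = ε-closure({0}) = {0,2}
'b' @ 1: {3,4}
'a' @ 2: {1,2,5}  (accept∈set)
'b' @ 3: {3,4}
'b' @ 4: {1,2,5}  (accept∈set)
'b' @ 5: {3,4}
'c' @ 6: {1,2,5}  (accept∈set)
end set {1,2,5} — state 1 in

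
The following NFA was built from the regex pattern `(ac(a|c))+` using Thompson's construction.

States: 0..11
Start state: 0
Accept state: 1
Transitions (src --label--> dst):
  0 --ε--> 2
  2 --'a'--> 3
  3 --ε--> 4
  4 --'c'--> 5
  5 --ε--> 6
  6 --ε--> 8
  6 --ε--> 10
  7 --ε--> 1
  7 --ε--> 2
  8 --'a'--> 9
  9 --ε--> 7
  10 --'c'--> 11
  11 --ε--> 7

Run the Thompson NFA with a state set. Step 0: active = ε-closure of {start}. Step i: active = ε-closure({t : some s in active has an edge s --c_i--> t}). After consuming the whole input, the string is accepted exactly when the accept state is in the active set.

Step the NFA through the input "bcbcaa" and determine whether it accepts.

S₀ = ε-closure({0}) = {0,2}
'b' @ 1: {}  — no active states
rest 'cbcaa' ignored (set empty)
final: {}; accept 1 not in set

Answer: REJECT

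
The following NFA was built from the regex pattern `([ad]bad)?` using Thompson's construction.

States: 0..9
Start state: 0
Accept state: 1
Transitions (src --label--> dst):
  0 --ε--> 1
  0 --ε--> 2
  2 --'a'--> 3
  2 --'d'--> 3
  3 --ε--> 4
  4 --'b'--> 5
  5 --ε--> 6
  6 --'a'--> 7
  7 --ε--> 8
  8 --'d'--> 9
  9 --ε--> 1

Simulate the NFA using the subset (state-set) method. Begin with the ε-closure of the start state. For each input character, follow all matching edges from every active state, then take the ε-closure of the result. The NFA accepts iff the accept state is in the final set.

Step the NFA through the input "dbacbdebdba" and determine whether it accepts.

initial (ε-close {0}): {0,1,2}
'd' @ 1: {3,4}
'b' @ 2: {5,6}
'a' @ 3: {7,8}
'c' @ 4: {}  — no active states
rest 'bdebdba' ignored (set empty)
after full input: {}  (accept=1 not in)

Answer: REJECT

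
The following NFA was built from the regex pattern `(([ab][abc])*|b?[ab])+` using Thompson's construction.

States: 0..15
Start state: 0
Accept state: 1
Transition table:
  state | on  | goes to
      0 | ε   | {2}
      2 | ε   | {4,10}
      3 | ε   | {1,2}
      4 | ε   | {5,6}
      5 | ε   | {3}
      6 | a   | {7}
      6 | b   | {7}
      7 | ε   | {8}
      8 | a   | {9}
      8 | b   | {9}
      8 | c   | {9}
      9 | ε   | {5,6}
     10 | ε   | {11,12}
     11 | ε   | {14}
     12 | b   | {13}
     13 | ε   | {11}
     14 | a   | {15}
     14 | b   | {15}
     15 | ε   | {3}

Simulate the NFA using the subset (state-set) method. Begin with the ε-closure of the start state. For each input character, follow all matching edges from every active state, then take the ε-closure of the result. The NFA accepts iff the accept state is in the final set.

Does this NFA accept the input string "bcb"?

Answer: ACCEPT

Steps:
S₀ = ε-closure({0}) = {0,1,2,3,4,5,6,10,11,12,14}
'b' @ 1: {1,2,3,4,5,6,7,8,10,11,12,13,14,15}  [accepting]
'c' @ 2: {1,2,3,4,5,6,9,10,11,12,14}  [accepting]
'b' @ 3: {1,2,3,4,5,6,7,8,10,11,12,13,14,15}  [accepting]
after full input: {1,2,3,4,5,6,7,8,10,11,12,13,14,15}  (accept=1 in)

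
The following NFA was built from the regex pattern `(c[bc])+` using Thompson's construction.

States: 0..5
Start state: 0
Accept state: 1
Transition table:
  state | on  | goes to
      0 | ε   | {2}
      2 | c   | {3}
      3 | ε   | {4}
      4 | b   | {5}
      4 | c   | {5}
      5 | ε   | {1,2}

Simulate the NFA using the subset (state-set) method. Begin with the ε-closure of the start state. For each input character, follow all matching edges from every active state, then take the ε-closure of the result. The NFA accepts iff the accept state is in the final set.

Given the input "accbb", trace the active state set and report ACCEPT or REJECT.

Answer: REJECT

Steps:
S₀ = ε-closure({0}) = {0,2}
'a' @ 1: {}  — no active states
rest 'ccbb' ignored (set empty)
after full input: {}  (accept=1 not in)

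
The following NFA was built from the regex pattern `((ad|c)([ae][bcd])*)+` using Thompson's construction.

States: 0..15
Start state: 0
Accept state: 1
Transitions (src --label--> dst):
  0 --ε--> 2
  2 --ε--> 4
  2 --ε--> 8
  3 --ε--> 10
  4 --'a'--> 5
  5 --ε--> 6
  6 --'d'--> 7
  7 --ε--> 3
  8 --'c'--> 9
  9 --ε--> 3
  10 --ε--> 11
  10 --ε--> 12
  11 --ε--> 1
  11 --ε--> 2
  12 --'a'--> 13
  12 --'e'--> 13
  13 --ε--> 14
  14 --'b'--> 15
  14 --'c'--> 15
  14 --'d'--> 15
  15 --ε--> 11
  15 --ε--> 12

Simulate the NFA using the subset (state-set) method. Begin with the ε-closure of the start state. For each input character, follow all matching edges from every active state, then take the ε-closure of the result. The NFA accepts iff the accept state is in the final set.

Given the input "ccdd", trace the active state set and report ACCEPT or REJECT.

initial (ε-close {0}): {0,2,4,8}
'c' @ 1: {1,2,3,4,8,9,10,11,12}  [accepting]
'c' @ 2: {1,2,3,4,8,9,10,11,12}  [accepting]
'd' @ 3: {}  — dead — no transitions
rest 'd' ignored (set empty)
final: {}; accept 1 not in set

Answer: REJECT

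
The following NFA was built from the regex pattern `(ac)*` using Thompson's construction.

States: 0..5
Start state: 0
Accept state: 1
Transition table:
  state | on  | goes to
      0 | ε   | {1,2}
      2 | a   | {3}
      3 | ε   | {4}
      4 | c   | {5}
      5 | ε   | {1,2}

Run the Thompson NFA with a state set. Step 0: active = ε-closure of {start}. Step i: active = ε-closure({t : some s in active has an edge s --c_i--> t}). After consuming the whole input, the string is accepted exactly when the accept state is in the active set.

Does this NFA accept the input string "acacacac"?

Answer: ACCEPT

Derivation:
initial (ε-close {0}): {0,1,2}
'a' @ 1: {3,4}
'c' @ 2: {1,2,5}  (accept∈set)
'a' @ 3: {3,4}
'c' @ 4: {1,2,5}  (accept∈set)
'a' @ 5: {3,4}
'c' @ 6: {1,2,5}  (accept∈set)
'a' @ 7: {3,4}
'c' @ 8: {1,2,5}  (accept∈set)
after full input: {1,2,5}  (accept=1 in)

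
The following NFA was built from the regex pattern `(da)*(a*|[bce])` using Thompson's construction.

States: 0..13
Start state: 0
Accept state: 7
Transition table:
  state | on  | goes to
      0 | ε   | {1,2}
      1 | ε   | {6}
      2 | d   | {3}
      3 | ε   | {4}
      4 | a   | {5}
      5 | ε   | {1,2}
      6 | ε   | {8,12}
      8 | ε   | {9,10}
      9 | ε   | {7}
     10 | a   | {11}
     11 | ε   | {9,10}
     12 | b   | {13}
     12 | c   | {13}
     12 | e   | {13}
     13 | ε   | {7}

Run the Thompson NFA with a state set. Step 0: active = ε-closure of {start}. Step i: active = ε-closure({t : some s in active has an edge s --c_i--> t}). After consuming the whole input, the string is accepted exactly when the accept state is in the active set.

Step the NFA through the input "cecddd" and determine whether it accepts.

S₀ = ε-closure({0}) = {0,1,2,6,7,8,9,10,12}
'c' @ 1: {7,13}  (accept∈set)
'e' @ 2: {}  — dead — no transitions
rest 'cddd' ignored (set empty)
after full input: {}  (accept=7 not in)

Answer: REJECT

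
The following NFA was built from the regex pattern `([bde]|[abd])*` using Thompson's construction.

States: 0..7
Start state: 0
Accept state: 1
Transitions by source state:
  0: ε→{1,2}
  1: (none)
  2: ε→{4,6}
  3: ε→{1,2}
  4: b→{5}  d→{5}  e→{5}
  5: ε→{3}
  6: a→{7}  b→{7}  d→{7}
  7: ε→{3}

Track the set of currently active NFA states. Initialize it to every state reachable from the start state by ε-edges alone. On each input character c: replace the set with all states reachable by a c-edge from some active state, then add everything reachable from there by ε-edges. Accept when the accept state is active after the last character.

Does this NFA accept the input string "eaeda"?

Answer: ACCEPT

Trace:
start: ε-closure({0}) = {0,1,2,4,6}
'e' @ 1: {1,2,3,4,5,6}  [accepting]
'a' @ 2: {1,2,3,4,6,7}  [accepting]
'e' @ 3: {1,2,3,4,5,6}  [accepting]
'd' @ 4: {1,2,3,4,5,6,7}  [accepting]
'a' @ 5: {1,2,3,4,6,7}  [accepting]
end set {1,2,3,4,6,7} — state 1 in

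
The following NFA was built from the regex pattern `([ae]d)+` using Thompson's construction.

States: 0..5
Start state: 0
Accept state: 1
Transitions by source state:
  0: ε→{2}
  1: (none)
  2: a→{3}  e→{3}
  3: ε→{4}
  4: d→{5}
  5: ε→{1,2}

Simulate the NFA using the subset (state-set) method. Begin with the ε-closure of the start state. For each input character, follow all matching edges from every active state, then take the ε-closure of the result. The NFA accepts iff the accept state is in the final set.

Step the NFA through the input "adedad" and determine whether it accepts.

initial (ε-close {0}): {0,2}
'a' @ 1: {3,4}
'd' @ 2: {1,2,5}  (accept∈set)
'e' @ 3: {3,4}
'd' @ 4: {1,2,5}  (accept∈set)
'a' @ 5: {3,4}
'd' @ 6: {1,2,5}  (accept∈set)
after full input: {1,2,5}  (accept=1 in)

Answer: ACCEPT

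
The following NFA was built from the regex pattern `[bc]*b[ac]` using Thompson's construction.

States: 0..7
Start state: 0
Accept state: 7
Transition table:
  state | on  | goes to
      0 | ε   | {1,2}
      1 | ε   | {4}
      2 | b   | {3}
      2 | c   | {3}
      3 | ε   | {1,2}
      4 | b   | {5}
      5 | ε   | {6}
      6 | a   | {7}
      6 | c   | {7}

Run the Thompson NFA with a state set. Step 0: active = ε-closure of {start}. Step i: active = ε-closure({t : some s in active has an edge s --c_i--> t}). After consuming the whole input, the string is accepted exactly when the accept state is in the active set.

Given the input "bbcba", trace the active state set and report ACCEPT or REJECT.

S₀ = ε-closure({0}) = {0,1,2,4}
'b' @ 1: {1,2,3,4,5,6}
'b' @ 2: {1,2,3,4,5,6}
'c' @ 3: {1,2,3,4,7}  (accept∈set)
'b' @ 4: {1,2,3,4,5,6}
'a' @ 5: {7}  (accept∈set)
end set {7} — state 7 in

Answer: ACCEPT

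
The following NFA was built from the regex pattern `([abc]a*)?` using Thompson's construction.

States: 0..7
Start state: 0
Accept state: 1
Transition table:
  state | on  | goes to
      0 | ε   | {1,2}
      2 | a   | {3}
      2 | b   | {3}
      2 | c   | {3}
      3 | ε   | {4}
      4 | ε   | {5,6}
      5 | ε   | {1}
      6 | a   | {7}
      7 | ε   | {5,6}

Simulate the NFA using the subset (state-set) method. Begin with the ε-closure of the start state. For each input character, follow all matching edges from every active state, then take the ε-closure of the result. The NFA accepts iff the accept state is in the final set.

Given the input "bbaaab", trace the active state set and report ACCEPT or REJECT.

Answer: REJECT

Steps:
S₀ = ε-closure({0}) = {0,1,2}
'b' @ 1: {1,3,4,5,6}  ✓accept
'b' @ 2: {}  — dead — no transitions
rest 'aaab' ignored (set empty)
final: {}; accept 1 not in set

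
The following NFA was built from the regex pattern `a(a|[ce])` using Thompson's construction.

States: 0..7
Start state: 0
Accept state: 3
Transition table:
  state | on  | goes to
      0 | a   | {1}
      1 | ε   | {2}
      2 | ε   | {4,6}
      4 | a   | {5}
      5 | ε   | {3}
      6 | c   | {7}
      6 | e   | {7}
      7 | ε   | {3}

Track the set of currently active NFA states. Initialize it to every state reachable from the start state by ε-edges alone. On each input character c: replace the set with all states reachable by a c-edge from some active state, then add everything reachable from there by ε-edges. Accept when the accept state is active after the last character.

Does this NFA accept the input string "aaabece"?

Answer: REJECT

Derivation:
initial (ε-close {0}): {0}
'a' @ 1: {1,2,4,6}
'a' @ 2: {3,5}  ✓accept
'a' @ 3: {}  — dead — no transitions
rest 'bece' ignored (set empty)
final: {}; accept 3 not in set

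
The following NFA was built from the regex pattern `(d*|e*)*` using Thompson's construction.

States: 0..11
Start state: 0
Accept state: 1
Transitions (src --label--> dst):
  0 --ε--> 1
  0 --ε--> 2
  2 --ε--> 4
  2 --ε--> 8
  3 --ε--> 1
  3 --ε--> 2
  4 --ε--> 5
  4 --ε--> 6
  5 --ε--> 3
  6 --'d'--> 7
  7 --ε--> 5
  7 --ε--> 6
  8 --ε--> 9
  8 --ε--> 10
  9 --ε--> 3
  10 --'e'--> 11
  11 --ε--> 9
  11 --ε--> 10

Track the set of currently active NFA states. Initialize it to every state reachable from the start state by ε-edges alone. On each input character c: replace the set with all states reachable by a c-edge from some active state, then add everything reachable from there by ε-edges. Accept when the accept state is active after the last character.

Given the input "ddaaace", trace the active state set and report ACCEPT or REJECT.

Answer: REJECT

Derivation:
initial (ε-close {0}): {0,1,2,3,4,5,6,8,9,10}
'd' @ 1: {1,2,3,4,5,6,7,8,9,10}  ✓accept
'd' @ 2: {1,2,3,4,5,6,7,8,9,10}  ✓accept
'a' @ 3: {}  — state set empty
rest 'aace' ignored (set empty)
end set {} — state 1 not in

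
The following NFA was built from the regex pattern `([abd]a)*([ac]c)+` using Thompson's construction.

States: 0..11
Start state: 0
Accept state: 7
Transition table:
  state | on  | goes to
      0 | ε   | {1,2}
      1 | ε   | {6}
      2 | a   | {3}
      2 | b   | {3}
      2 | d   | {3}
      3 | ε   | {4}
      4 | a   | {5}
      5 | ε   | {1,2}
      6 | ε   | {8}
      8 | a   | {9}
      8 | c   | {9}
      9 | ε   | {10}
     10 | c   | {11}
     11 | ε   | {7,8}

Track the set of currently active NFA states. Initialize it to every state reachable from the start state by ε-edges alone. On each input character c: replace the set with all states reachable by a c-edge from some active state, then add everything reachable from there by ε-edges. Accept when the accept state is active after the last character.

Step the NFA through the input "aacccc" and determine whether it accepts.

Answer: ACCEPT

Derivation:
start: ε-closure({0}) = {0,1,2,6,8}
'a' @ 1: {3,4,9,10}
'a' @ 2: {1,2,5,6,8}
'c' @ 3: {9,10}
'c' @ 4: {7,8,11}  ✓accept
'c' @ 5: {9,10}
'c' @ 6: {7,8,11}  ✓accept
final: {7,8,11}; accept 7 in set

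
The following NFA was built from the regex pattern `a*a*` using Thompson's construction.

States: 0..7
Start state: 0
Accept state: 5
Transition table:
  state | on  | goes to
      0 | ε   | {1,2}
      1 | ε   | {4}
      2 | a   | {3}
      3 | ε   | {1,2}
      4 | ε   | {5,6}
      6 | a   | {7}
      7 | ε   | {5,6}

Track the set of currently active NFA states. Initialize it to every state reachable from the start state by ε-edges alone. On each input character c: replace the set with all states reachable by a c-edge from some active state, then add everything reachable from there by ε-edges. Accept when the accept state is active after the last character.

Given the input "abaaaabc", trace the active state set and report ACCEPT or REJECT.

Answer: REJECT

Trace:
S₀ = ε-closure({0}) = {0,1,2,4,5,6}
'a' @ 1: {1,2,3,4,5,6,7}  (accept∈set)
'b' @ 2: {}  — dead — no transitions
rest 'aaaabc' ignored (set empty)
end set {} — state 5 not in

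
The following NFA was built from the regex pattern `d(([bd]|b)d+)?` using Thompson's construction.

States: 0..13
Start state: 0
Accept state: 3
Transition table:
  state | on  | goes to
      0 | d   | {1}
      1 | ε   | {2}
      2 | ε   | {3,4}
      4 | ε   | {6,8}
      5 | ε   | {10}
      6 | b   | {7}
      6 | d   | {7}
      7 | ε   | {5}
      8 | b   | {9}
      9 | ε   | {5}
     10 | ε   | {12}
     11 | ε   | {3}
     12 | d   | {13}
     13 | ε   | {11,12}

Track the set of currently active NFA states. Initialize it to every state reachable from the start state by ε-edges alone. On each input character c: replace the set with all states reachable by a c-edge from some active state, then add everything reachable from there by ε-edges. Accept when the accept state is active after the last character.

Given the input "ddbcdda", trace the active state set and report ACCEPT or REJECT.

Answer: REJECT

Trace:
initial (ε-close {0}): {0}
'd' @ 1: {1,2,3,4,6,8}  ✓accept
'd' @ 2: {5,7,10,12}
'b' @ 3: {}  — state set empty
rest 'cdda' ignored (set empty)
end set {} — state 3 not in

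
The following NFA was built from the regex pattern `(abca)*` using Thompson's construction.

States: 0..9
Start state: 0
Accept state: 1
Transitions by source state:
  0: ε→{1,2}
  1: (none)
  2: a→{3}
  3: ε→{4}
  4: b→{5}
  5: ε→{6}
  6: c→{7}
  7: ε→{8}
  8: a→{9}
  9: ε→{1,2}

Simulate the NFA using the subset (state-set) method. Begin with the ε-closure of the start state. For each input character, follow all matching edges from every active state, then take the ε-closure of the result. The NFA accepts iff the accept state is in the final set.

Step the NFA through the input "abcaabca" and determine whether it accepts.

Answer: ACCEPT

Trace:
initial (ε-close {0}): {0,1,2}
'a' @ 1: {3,4}
'b' @ 2: {5,6}
'c' @ 3: {7,8}
'a' @ 4: {1,2,9}  (accept∈set)
'a' @ 5: {3,4}
'b' @ 6: {5,6}
'c' @ 7: {7,8}
'a' @ 8: {1,2,9}  (accept∈set)
end set {1,2,9} — state 1 in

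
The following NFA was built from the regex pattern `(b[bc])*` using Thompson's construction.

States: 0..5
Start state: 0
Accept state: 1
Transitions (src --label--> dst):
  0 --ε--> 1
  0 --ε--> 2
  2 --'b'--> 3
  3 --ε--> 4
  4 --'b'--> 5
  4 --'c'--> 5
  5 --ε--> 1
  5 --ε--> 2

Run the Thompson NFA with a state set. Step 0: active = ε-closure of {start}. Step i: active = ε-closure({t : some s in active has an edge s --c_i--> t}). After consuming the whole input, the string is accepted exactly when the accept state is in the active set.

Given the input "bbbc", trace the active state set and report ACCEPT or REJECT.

initial (ε-close {0}): {0,1,2}
'b' @ 1: {3,4}
'b' @ 2: {1,2,5}  ✓accept
'b' @ 3: {3,4}
'c' @ 4: {1,2,5}  ✓accept
final: {1,2,5}; accept 1 in set

Answer: ACCEPT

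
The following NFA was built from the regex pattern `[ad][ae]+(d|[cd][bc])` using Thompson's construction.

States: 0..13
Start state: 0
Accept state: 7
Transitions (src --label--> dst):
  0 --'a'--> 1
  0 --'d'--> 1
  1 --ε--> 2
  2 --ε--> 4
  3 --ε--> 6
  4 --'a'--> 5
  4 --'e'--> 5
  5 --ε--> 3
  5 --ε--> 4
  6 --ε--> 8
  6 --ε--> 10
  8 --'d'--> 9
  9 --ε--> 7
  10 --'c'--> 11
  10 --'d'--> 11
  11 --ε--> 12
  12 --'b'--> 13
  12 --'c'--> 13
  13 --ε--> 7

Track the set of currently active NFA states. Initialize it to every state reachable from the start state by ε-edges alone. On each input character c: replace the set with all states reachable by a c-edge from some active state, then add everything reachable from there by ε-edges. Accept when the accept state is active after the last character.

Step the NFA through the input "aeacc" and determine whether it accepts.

Answer: ACCEPT

Steps:
start: ε-closure({0}) = {0}
'a' @ 1: {1,2,4}
'e' @ 2: {3,4,5,6,8,10}
'a' @ 3: {3,4,5,6,8,10}
'c' @ 4: {11,12}
'c' @ 5: {7,13}  ✓accept
after full input: {7,13}  (accept=7 in)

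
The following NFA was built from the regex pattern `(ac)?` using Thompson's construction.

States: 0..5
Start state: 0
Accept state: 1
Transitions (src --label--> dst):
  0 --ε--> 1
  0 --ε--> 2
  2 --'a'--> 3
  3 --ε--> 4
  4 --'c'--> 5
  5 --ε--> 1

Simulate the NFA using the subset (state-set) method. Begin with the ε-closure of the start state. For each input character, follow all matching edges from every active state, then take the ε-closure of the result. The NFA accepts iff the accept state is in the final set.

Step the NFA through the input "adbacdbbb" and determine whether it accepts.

S₀ = ε-closure({0}) = {0,1,2}
'a' @ 1: {3,4}
'd' @ 2: {}  — dead — no transitions
rest 'bacdbbb' ignored (set empty)
end set {} — state 1 not in

Answer: REJECT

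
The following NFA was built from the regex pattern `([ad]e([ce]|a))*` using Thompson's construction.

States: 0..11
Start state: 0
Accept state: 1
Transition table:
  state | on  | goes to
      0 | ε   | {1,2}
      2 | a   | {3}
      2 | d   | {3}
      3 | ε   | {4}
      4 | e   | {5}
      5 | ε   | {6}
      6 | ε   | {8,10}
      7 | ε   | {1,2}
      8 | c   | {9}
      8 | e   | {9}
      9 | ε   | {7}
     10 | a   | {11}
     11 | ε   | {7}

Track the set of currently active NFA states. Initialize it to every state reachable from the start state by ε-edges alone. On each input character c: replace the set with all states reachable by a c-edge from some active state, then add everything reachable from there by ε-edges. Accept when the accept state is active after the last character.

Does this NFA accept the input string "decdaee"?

S₀ = ε-closure({0}) = {0,1,2}
'd' @ 1: {3,4}
'e' @ 2: {5,6,8,10}
'c' @ 3: {1,2,7,9}  [accepting]
'd' @ 4: {3,4}
'a' @ 5: {}  — no active states
rest 'ee' ignored (set empty)
end set {} — state 1 not in

Answer: REJECT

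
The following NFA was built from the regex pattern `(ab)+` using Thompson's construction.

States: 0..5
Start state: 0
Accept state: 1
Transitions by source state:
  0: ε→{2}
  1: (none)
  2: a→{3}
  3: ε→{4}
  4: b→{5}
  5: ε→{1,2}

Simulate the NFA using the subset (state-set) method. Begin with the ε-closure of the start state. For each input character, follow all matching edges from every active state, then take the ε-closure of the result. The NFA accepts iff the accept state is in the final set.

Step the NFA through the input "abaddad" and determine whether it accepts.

Answer: REJECT

Derivation:
start: ε-closure({0}) = {0,2}
'a' @ 1: {3,4}
'b' @ 2: {1,2,5}  (accept∈set)
'a' @ 3: {3,4}
'd' @ 4: {}  — dead — no transitions
rest 'dad' ignored (set empty)
final: {}; accept 1 not in set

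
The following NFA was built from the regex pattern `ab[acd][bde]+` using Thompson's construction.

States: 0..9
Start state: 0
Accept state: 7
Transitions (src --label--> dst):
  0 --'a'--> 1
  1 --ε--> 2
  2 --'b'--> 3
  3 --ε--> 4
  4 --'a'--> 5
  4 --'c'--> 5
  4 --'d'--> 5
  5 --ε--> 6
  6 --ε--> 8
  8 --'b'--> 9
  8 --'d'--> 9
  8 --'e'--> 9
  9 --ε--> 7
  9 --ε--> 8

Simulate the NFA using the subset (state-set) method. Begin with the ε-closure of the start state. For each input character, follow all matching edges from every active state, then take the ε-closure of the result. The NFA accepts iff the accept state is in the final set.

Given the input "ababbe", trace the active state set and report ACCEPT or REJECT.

start: ε-closure({0}) = {0}
'a' @ 1: {1,2}
'b' @ 2: {3,4}
'a' @ 3: {5,6,8}
'b' @ 4: {7,8,9}  [accepting]
'b' @ 5: {7,8,9}  [accepting]
'e' @ 6: {7,8,9}  [accepting]
end set {7,8,9} — state 7 in

Answer: ACCEPT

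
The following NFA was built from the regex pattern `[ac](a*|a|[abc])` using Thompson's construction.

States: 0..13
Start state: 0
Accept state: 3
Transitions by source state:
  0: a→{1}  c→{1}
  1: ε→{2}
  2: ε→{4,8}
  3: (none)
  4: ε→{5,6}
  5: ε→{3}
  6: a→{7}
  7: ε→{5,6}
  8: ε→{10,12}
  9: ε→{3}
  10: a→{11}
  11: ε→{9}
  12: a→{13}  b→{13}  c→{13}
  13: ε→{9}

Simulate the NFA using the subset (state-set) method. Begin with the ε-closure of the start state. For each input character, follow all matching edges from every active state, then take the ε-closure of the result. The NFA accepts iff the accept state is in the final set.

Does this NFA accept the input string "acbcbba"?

Answer: REJECT

Derivation:
S₀ = ε-closure({0}) = {0}
'a' @ 1: {1,2,3,4,5,6,8,10,12}  (accept∈set)
'c' @ 2: {3,9,13}  (accept∈set)
'b' @ 3: {}  — dead — no transitions
rest 'cbba' ignored (set empty)
after full input: {}  (accept=3 not in)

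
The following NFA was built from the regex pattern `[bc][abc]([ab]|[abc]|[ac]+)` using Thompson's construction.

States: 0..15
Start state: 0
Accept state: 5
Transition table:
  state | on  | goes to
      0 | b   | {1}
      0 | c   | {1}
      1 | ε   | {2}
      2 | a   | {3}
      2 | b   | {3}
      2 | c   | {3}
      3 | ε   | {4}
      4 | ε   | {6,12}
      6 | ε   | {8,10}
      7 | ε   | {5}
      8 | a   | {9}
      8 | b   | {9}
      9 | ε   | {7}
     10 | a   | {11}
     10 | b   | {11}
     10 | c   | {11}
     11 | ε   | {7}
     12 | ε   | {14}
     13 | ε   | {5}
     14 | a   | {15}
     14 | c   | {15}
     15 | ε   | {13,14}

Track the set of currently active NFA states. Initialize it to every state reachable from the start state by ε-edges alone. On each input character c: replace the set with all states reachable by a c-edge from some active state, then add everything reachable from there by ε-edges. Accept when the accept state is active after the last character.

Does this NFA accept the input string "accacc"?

Answer: REJECT

Steps:
S₀ = ε-closure({0}) = {0}
'a' @ 1: {}  — no active states
rest 'ccacc' ignored (set empty)
end set {} — state 5 not in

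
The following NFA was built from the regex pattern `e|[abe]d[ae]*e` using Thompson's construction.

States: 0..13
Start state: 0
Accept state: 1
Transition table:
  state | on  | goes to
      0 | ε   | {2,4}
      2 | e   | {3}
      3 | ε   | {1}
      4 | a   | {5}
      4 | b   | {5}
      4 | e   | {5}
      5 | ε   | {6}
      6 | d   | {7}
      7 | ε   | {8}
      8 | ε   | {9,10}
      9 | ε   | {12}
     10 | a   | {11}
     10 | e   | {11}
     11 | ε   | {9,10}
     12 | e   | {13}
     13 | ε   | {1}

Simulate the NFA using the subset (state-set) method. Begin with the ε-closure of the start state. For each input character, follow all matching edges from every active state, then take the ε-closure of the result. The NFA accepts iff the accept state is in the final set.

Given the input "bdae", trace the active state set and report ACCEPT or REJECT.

initial (ε-close {0}): {0,2,4}
'b' @ 1: {5,6}
'd' @ 2: {7,8,9,10,12}
'a' @ 3: {9,10,11,12}
'e' @ 4: {1,9,10,11,12,13}  (accept∈set)
end set {1,9,10,11,12,13} — state 1 in

Answer: ACCEPT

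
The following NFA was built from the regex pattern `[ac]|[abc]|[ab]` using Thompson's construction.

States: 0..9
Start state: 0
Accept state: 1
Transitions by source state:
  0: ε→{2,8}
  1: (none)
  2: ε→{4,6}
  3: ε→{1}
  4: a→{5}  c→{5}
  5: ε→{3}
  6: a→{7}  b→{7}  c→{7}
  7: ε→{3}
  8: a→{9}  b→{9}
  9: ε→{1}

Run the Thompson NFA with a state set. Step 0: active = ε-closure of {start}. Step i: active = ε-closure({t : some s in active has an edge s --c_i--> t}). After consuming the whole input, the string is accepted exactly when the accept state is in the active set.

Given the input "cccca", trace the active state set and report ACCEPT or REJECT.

S₀ = ε-closure({0}) = {0,2,4,6,8}
'c' @ 1: {1,3,5,7}  ✓accept
'c' @ 2: {}  — no active states
rest 'cca' ignored (set empty)
final: {}; accept 1 not in set

Answer: REJECT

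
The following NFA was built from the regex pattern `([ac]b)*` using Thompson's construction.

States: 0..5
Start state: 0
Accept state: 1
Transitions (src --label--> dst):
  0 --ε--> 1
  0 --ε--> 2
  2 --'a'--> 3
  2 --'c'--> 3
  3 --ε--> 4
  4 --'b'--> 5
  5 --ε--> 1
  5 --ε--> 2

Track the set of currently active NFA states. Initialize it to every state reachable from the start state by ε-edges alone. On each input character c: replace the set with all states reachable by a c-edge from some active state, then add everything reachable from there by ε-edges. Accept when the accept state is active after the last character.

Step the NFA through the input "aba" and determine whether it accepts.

start: ε-closure({0}) = {0,1,2}
'a' @ 1: {3,4}
'b' @ 2: {1,2,5}  (accept∈set)
'a' @ 3: {3,4}
end set {3,4} — state 1 not in

Answer: REJECT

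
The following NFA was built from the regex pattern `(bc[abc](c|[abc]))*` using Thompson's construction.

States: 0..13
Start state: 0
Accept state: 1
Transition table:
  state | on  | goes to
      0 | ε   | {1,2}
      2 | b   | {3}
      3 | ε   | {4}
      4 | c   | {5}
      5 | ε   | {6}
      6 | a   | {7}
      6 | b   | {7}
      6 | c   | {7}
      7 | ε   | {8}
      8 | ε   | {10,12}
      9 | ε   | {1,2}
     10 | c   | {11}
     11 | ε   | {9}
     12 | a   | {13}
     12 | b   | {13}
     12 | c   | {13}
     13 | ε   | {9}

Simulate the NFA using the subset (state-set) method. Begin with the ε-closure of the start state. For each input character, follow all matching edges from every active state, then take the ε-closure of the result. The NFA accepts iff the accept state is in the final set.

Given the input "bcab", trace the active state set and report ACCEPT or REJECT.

S₀ = ε-closure({0}) = {0,1,2}
'b' @ 1: {3,4}
'c' @ 2: {5,6}
'a' @ 3: {7,8,10,12}
'b' @ 4: {1,2,9,13}  ✓accept
end set {1,2,9,13} — state 1 in

Answer: ACCEPT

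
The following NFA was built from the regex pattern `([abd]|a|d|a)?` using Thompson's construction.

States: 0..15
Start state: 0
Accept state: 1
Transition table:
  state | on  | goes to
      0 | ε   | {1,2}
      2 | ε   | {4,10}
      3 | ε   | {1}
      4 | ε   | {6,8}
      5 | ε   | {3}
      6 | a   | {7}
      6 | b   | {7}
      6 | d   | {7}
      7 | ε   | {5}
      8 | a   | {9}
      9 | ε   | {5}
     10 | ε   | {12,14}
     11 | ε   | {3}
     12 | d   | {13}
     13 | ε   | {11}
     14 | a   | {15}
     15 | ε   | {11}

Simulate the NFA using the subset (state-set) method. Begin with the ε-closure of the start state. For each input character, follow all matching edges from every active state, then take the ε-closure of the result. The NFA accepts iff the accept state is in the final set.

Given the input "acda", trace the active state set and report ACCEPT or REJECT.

initial (ε-close {0}): {0,1,2,4,6,8,10,12,14}
'a' @ 1: {1,3,5,7,9,11,15}  (accept∈set)
'c' @ 2: {}  — dead — no transitions
rest 'da' ignored (set empty)
final: {}; accept 1 not in set

Answer: REJECT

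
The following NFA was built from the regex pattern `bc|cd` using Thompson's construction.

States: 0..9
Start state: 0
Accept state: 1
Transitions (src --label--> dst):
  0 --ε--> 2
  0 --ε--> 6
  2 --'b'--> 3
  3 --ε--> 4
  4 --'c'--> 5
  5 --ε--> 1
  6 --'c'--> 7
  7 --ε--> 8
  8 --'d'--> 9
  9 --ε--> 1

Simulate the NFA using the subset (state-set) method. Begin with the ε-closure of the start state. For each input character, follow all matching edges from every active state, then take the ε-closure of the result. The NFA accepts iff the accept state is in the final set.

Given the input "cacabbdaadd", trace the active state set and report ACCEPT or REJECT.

Answer: REJECT

Steps:
initial (ε-close {0}): {0,2,6}
'c' @ 1: {7,8}
'a' @ 2: {}  — dead — no transitions
rest 'cabbdaadd' ignored (set empty)
after full input: {}  (accept=1 not in)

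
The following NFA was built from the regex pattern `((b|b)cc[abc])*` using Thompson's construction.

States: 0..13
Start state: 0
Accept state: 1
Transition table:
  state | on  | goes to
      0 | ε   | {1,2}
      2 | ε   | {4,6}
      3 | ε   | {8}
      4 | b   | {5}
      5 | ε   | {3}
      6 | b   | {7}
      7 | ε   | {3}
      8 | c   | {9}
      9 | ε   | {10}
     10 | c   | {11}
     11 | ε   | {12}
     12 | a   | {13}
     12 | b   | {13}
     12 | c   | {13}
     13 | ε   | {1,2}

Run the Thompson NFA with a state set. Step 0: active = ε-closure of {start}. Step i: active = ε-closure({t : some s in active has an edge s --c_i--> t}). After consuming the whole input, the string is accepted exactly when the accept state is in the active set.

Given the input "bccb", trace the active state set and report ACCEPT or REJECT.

initial (ε-close {0}): {0,1,2,4,6}
'b' @ 1: {3,5,7,8}
'c' @ 2: {9,10}
'c' @ 3: {11,12}
'b' @ 4: {1,2,4,6,13}  (accept∈set)
after full input: {1,2,4,6,13}  (accept=1 in)

Answer: ACCEPT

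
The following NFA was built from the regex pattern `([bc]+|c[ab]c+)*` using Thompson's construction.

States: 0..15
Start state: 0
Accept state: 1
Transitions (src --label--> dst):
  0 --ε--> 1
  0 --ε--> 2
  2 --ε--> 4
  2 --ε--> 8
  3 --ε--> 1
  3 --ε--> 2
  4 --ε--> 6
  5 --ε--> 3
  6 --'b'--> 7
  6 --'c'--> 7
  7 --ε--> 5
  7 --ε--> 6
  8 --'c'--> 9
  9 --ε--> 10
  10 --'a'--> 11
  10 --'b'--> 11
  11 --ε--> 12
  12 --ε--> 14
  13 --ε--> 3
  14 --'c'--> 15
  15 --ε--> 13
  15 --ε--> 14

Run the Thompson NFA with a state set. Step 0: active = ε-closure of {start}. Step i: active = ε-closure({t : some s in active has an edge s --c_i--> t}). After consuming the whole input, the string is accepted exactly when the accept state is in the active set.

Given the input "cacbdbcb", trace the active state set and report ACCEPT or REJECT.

Answer: REJECT

Trace:
initial (ε-close {0}): {0,1,2,4,6,8}
'c' @ 1: {1,2,3,4,5,6,7,8,9,10}  (accept∈set)
'a' @ 2: {11,12,14}
'c' @ 3: {1,2,3,4,6,8,13,14,15}  (accept∈set)
'b' @ 4: {1,2,3,4,5,6,7,8}  (accept∈set)
'd' @ 5: {}  — no active states
rest 'bcb' ignored (set empty)
end set {} — state 1 not in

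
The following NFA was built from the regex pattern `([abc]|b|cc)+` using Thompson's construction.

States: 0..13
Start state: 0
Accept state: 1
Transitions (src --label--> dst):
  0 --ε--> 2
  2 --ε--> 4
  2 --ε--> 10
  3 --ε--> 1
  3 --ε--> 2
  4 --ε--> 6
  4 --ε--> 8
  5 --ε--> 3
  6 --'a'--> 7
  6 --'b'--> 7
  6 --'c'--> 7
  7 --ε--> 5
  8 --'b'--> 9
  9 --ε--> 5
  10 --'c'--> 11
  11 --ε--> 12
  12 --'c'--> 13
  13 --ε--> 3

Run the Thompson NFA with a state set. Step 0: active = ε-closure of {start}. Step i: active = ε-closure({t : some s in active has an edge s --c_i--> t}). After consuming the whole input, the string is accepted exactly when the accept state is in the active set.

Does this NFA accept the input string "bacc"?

Answer: ACCEPT

Steps:
initial (ε-close {0}): {0,2,4,6,8,10}
'b' @ 1: {1,2,3,4,5,6,7,8,9,10}  (accept∈set)
'a' @ 2: {1,2,3,4,5,6,7,8,10}  (accept∈set)
'c' @ 3: {1,2,3,4,5,6,7,8,10,11,12}  (accept∈set)
'c' @ 4: {1,2,3,4,5,6,7,8,10,11,12,13}  (accept∈set)
final: {1,2,3,4,5,6,7,8,10,11,12,13}; accept 1 in set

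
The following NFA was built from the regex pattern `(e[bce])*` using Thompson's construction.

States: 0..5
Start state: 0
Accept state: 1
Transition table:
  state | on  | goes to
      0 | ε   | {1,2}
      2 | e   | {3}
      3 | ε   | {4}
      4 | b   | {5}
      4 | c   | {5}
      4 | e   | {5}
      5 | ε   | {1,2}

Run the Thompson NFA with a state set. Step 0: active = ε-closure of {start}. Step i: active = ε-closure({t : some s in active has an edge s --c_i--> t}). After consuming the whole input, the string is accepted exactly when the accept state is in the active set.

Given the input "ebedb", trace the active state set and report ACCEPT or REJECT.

initial (ε-close {0}): {0,1,2}
'e' @ 1: {3,4}
'b' @ 2: {1,2,5}  ✓accept
'e' @ 3: {3,4}
'd' @ 4: {}  — no active states
rest 'b' ignored (set empty)
end set {} — state 1 not in

Answer: REJECT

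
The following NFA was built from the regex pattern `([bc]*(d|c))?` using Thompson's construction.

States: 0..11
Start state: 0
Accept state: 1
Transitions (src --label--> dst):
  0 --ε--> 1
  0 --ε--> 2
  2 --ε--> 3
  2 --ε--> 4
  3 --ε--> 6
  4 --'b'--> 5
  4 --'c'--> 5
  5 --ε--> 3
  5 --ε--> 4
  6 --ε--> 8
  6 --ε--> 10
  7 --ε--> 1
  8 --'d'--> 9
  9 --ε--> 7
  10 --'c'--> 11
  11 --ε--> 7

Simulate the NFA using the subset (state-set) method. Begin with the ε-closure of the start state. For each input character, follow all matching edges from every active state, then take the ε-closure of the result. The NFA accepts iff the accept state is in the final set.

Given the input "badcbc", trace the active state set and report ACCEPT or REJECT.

start: ε-closure({0}) = {0,1,2,3,4,6,8,10}
'b' @ 1: {3,4,5,6,8,10}
'a' @ 2: {}  — state set empty
rest 'dcbc' ignored (set empty)
after full input: {}  (accept=1 not in)

Answer: REJECT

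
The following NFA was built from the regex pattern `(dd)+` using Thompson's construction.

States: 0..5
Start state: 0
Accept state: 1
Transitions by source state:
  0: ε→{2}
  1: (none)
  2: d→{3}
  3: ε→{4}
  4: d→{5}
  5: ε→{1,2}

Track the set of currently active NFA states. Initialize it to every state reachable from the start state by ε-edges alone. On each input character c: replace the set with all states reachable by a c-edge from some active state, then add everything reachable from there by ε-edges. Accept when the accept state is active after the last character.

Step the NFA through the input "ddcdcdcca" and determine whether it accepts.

Answer: REJECT

Steps:
initial (ε-close {0}): {0,2}
'd' @ 1: {3,4}
'd' @ 2: {1,2,5}  (accept∈set)
'c' @ 3: {}  — state set empty
rest 'dcdcca' ignored (set empty)
final: {}; accept 1 not in set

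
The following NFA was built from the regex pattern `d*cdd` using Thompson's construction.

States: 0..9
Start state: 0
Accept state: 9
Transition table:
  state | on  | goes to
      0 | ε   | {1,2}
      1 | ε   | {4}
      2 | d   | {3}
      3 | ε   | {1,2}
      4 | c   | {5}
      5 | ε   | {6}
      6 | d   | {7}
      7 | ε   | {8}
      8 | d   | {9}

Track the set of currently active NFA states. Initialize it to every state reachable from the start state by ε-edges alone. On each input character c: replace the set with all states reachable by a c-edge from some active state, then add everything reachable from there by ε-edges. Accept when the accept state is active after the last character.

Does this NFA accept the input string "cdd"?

Answer: ACCEPT

Trace:
S₀ = ε-closure({0}) = {0,1,2,4}
'c' @ 1: {5,6}
'd' @ 2: {7,8}
'd' @ 3: {9}  ✓accept
after full input: {9}  (accept=9 in)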